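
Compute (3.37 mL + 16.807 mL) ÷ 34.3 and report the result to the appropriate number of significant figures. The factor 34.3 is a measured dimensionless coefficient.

3.37 mL + 16.807 mL = 20.177 mL; the sum is limited to 2 decimal places (4 s.f.).
Carrying full precision, 20.177 ÷ 34.3 = 0.588250728863… mL; 34.3 has 3 s.f., so the result keeps min(4, 3) = 3 s.f.
Rounded to 3 significant figures: 5.88 × 10^-1 mL.

5.88 × 10^-1 mL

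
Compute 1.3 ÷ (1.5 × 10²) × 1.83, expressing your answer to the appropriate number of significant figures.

0.016

1.3 ÷ (1.5 × 10²) × 1.83 = 0.01586
Multiplication/division keeps the fewest significant figures: 1.3 → 2 s.f., 1.5 × 10² → 2 s.f., 1.83 → 3 s.f.; limit is 2.
Rounded to 2 significant figures: 0.016.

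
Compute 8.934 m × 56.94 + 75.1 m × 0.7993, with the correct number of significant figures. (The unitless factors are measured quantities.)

568.7 m

8.934 × 56.94 = 508.70196 → 508.7 m (4 s.f., last digit at the 10^-1 place).
75.1 × 0.7993 = 60.02743 → 60.0 m (3 s.f., last digit at the 10^-1 place).
Sum: 568.72939 m; keep the coarser place, 10^-1.
Result: 568.7 m.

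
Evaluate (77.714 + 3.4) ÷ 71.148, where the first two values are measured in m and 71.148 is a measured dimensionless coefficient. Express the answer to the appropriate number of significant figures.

77.714 m + 3.4 m = 81.114 m; the sum is limited to 1 decimal place (3 s.f.).
Carrying full precision, 81.114 ÷ 71.148 = 1.1400742115… m; 71.148 has 5 s.f., so the result keeps min(3, 5) = 3 s.f.
Rounded to 3 significant figures: 1.14 m.

1.14 m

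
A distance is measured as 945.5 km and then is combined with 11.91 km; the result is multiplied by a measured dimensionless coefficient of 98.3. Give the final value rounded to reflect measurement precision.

945.5 km + 11.91 km = 957.41 km; the sum is limited to 1 decimal place (4 s.f.).
Carrying full precision, 957.41 × 98.3 = 94113.403 km; 98.3 has 3 s.f., so the result keeps min(4, 3) = 3 s.f.
Rounded to 3 significant figures: 9.41 × 10^4 km.

9.41 × 10^4 km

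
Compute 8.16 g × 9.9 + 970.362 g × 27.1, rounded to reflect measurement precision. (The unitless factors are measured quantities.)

8.16 × 9.9 = 80.784 → 81 g (2 s.f., last digit at the 10^0 place).
970.362 × 27.1 = 26296.8102 → 2.63 × 10^4 g (3 s.f., last digit at the 10^2 place).
Sum: 26377.5942 g; keep the coarser place, 10^2.
Result: 2.64 × 10^4 g.

2.64 × 10^4 g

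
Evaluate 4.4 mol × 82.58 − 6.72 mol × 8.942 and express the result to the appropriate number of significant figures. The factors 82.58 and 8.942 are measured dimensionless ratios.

3.0 × 10^2 mol

4.4 × 82.58 = 363.352 → 3.6 × 10^2 mol (2 s.f., last digit at the 10^1 place).
6.72 × 8.942 = 60.09024 → 60.1 mol (3 s.f., last digit at the 10^-1 place).
Difference: 303.26176 mol; keep the coarser place, 10^1.
Result: 3.0 × 10^2 mol.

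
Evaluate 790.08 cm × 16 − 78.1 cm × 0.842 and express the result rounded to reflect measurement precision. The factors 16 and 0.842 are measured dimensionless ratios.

790.08 × 16 = 12641.28 → 1.3 × 10^4 cm (2 s.f., last digit at the 10^3 place).
78.1 × 0.842 = 65.7602 → 65.8 cm (3 s.f., last digit at the 10^-1 place).
Difference: 12575.5198 cm; keep the coarser place, 10^3.
Result: 1.3 × 10^4 cm.

1.3 × 10^4 cm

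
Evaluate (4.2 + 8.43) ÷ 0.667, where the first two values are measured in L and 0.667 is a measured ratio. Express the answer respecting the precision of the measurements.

4.2 L + 8.43 L = 12.63 L; the sum is limited to 1 decimal place (3 s.f.).
Carrying full precision, 12.63 ÷ 0.667 = 18.9355322339… L; 0.667 has 3 s.f., so the result keeps min(3, 3) = 3 s.f.
Rounded to 3 significant figures: 18.9 L.

18.9 L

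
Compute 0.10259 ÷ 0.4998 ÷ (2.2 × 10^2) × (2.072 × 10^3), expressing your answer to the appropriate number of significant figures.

1.9

0.10259 ÷ 0.4998 ÷ (2.2 × 10^2) × (2.072 × 10^3) = 1.93319582378…
Multiplication/division keeps the fewest significant figures: 0.10259 → 5 s.f., 0.4998 → 4 s.f., 2.2 × 10^2 → 2 s.f., 2.072 × 10^3 → 4 s.f.; limit is 2.
Rounded to 2 significant figures: 1.9.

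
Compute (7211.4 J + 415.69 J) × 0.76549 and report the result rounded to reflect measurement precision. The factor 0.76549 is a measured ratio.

7211.4 J + 415.69 J = 7627.09 J; the sum is limited to 1 decimal place (5 s.f.).
Carrying full precision, 7627.09 × 0.76549 = 5838.4611241 J; 0.76549 has 5 s.f., so the result keeps min(5, 5) = 5 s.f.
Rounded to 5 significant figures: 5838.5 J.

5838.5 J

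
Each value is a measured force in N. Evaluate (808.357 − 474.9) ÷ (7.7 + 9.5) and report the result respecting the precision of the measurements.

808.357 − 474.9 = 333.457, limited to 1 d.p. → 4 s.f.; 7.7 + 9.5 = 17.2, limited to 1 d.p. → 3 s.f.
Carrying full precision, 333.457 ÷ 17.2 = 19.3870348837…; keep min(4, 3) = 3 s.f.
Rounded to 3 significant figures: 19.4.

19.4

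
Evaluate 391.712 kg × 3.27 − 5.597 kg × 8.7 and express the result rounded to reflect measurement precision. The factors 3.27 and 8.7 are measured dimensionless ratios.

391.712 × 3.27 = 1280.89824 → 1.28 × 10^3 kg (3 s.f., last digit at the 10^1 place).
5.597 × 8.7 = 48.6939 → 49 kg (2 s.f., last digit at the 10^0 place).
Difference: 1232.20434 kg; keep the coarser place, 10^1.
Result: 1.23 × 10^3 kg.

1.23 × 10^3 kg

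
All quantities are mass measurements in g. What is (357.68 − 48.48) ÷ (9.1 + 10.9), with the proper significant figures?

357.68 − 48.48 = 309.20, limited to 2 d.p. → 5 s.f.; 9.1 + 10.9 = 20.0, limited to 1 d.p. → 3 s.f.
Carrying full precision, 309.20 ÷ 20.0 = 15.46; keep min(5, 3) = 3 s.f.
Rounded to 3 significant figures: 15.5.

15.5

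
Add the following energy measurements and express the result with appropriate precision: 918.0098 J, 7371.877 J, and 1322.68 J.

918.0098 J + 7371.877 J + 1322.68 J = 9612.5668 J.
Addition/subtraction keeps the fewest decimal places: 918.0098 → 4 decimal places, 7371.877 → 3 decimal places, 1322.68 → 2 decimal places; limit is 2.
Rounded to 2 decimal places: 9612.57 J.

9612.57 J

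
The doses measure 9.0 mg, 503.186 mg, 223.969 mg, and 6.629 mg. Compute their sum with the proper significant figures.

742.8 mg

9.0 mg + 503.186 mg + 223.969 mg + 6.629 mg = 742.784 mg.
Addition/subtraction keeps the fewest decimal places: 9.0 → 1 decimal place, 503.186 → 3 decimal places, 223.969 → 3 decimal places, 6.629 → 3 decimal places; limit is 1.
Rounded to 1 decimal place: 742.8 mg.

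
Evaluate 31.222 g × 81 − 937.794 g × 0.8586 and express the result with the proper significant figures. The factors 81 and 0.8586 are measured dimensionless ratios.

31.222 × 81 = 2528.982 → 2.5 × 10³ g (2 s.f., last digit at the 10^2 place).
937.794 × 0.8586 = 805.1899284 → 805.2 g (4 s.f., last digit at the 10^-1 place).
Difference: 1723.7920716 g; keep the coarser place, 10^2.
Result: 1.7 × 10³ g.

1.7 × 10³ g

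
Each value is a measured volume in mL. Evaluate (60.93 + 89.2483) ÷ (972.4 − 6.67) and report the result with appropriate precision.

0.1555

60.93 + 89.2483 = 150.1783, limited to 2 d.p. → 5 s.f.; 972.4 − 6.67 = 965.73, limited to 1 d.p. → 4 s.f.
Carrying full precision, 150.1783 ÷ 965.73 = 0.155507543516…; keep min(5, 4) = 4 s.f.
Rounded to 4 significant figures: 0.1555.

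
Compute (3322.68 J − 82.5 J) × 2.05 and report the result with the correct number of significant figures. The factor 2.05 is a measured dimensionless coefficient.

6.64 × 10^3 J

3322.68 J − 82.5 J = 3240.18 J; the difference is limited to 1 decimal place (5 s.f.).
Carrying full precision, 3240.18 × 2.05 = 6642.369 J; 2.05 has 3 s.f., so the result keeps min(5, 3) = 3 s.f.
Rounded to 3 significant figures: 6.64 × 10^3 J.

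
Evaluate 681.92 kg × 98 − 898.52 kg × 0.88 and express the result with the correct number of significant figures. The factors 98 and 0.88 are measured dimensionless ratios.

681.92 × 98 = 66828.16 → 6.7 × 10^4 kg (2 s.f., last digit at the 10^3 place).
898.52 × 0.88 = 790.6976 → 7.9 × 10^2 kg (2 s.f., last digit at the 10^1 place).
Difference: 66037.4624 kg; keep the coarser place, 10^3.
Result: 6.6 × 10^4 kg.

6.6 × 10^4 kg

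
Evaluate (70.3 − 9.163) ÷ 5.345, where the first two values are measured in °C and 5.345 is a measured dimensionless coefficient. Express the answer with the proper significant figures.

11.4 °C

70.3 °C − 9.163 °C = 61.137 °C; the difference is limited to 1 decimal place (3 s.f.).
Carrying full precision, 61.137 ÷ 5.345 = 11.4381665108… °C; 5.345 has 4 s.f., so the result keeps min(3, 4) = 3 s.f.
Rounded to 3 significant figures: 11.4 °C.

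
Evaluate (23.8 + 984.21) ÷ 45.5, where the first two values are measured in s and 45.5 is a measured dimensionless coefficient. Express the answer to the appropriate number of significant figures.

23.8 s + 984.21 s = 1008.01 s; the sum is limited to 1 decimal place (5 s.f.).
Carrying full precision, 1008.01 ÷ 45.5 = 22.1540659341… s; 45.5 has 3 s.f., so the result keeps min(5, 3) = 3 s.f.
Rounded to 3 significant figures: 22.2 s.

22.2 s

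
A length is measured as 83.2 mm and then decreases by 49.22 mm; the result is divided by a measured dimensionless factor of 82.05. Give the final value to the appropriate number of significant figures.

83.2 mm − 49.22 mm = 33.98 mm; the difference is limited to 1 decimal place (3 s.f.).
Carrying full precision, 33.98 ÷ 82.05 = 0.414137720902… mm; 82.05 has 4 s.f., so the result keeps min(3, 4) = 3 s.f.
Rounded to 3 significant figures: 0.414 mm.

0.414 mm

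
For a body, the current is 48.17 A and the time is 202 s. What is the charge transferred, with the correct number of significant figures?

9.73 × 10³ C

charge transferred = 48.17 A × 202 s = 9730.34 C.
48.17 has 4 significant figures; 202 has 3.
Division/multiplication keeps the fewest: 3 significant figures.
Rounded: 9.73 × 10³ C.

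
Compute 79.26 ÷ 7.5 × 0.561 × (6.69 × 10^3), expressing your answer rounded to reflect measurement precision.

79.26 ÷ 7.5 × 0.561 × (6.69 × 10^3) = 39662.65512
Multiplication/division keeps the fewest significant figures: 79.26 → 4 s.f., 7.5 → 2 s.f., 0.561 → 3 s.f., 6.69 × 10^3 → 3 s.f.; limit is 2.
Rounded to 2 significant figures: 4.0 × 10^4.

4.0 × 10^4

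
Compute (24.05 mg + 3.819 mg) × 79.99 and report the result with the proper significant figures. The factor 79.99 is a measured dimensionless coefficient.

24.05 mg + 3.819 mg = 27.869 mg; the sum is limited to 2 decimal places (4 s.f.).
Carrying full precision, 27.869 × 79.99 = 2229.24131 mg; 79.99 has 4 s.f., so the result keeps min(4, 4) = 4 s.f.
Rounded to 4 significant figures: 2229 mg.

2229 mg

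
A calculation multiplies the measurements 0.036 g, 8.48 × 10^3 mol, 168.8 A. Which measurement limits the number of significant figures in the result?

0.036 g

0.036 g → 2 s.f.; 8.48 × 10^3 mol → 3 s.f.; 168.8 A → 4 s.f.
The fewest is 2 significant figures, from 0.036 g.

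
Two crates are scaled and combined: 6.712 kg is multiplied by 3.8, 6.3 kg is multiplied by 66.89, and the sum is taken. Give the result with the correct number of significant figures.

4.5 × 10² kg

6.712 × 3.8 = 25.5056 → 26 kg (2 s.f., last digit at the 10^0 place).
6.3 × 66.89 = 421.407 → 4.2 × 10² kg (2 s.f., last digit at the 10^1 place).
Sum: 446.9126 kg; keep the coarser place, 10^1.
Result: 4.5 × 10² kg.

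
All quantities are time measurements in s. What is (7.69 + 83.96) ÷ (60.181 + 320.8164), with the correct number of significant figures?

7.69 + 83.96 = 91.65, limited to 2 d.p. → 4 s.f.; 60.181 + 320.8164 = 380.9974, limited to 3 d.p. → 6 s.f.
Carrying full precision, 91.65 ÷ 380.9974 = 0.24055282267…; keep min(4, 6) = 4 s.f.
Rounded to 4 significant figures: 0.2406.

0.2406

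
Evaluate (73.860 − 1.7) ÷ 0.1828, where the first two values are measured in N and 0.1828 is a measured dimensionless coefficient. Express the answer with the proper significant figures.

395 N

73.860 N − 1.7 N = 72.160 N; the difference is limited to 1 decimal place (3 s.f.).
Carrying full precision, 72.160 ÷ 0.1828 = 394.748358862… N; 0.1828 has 4 s.f., so the result keeps min(3, 4) = 3 s.f.
Rounded to 3 significant figures: 395 N.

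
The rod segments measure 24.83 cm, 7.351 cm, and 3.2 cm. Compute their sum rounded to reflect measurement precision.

35.4 cm

24.83 cm + 7.351 cm + 3.2 cm = 35.381 cm.
Addition/subtraction keeps the fewest decimal places: 24.83 → 2 decimal places, 7.351 → 3 decimal places, 3.2 → 1 decimal place; limit is 1.
Rounded to 1 decimal place: 35.4 cm.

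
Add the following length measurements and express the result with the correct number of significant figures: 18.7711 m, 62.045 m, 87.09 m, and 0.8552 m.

168.76 m

18.7711 m + 62.045 m + 87.09 m + 0.8552 m = 168.7613 m.
Addition/subtraction keeps the fewest decimal places: 18.7711 → 4 decimal places, 62.045 → 3 decimal places, 87.09 → 2 decimal places, 0.8552 → 4 decimal places; limit is 2.
Rounded to 2 decimal places: 168.76 m.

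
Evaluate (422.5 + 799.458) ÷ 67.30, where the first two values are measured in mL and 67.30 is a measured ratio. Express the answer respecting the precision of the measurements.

18.16 mL

422.5 mL + 799.458 mL = 1221.958 mL; the sum is limited to 1 decimal place (5 s.f.).
Carrying full precision, 1221.958 ÷ 67.30 = 18.1568796434… mL; 67.30 has 4 s.f., so the result keeps min(5, 4) = 4 s.f.
Rounded to 4 significant figures: 18.16 mL.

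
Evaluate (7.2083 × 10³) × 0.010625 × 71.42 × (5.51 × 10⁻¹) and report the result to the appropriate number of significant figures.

(7.2083 × 10³) × 0.010625 × 71.42 × (5.51 × 10⁻¹) = 3013.93052154…
Multiplication/division keeps the fewest significant figures: 7.2083 × 10³ → 5 s.f., 0.010625 → 5 s.f., 71.42 → 4 s.f., 5.51 × 10⁻¹ → 3 s.f.; limit is 3.
Rounded to 3 significant figures: 3.01 × 10³.

3.01 × 10³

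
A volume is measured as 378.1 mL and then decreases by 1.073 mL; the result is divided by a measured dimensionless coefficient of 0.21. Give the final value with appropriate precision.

378.1 mL − 1.073 mL = 377.027 mL; the difference is limited to 1 decimal place (4 s.f.).
Carrying full precision, 377.027 ÷ 0.21 = 1795.36666667… mL; 0.21 has 2 s.f., so the result keeps min(4, 2) = 2 s.f.
Rounded to 2 significant figures: 1.8 × 10³ mL.

1.8 × 10³ mL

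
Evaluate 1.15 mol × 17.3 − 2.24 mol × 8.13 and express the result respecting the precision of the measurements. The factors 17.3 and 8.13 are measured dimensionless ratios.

1.15 × 17.3 = 19.895 → 19.9 mol (3 s.f., last digit at the 10^-1 place).
2.24 × 8.13 = 18.2112 → 18.2 mol (3 s.f., last digit at the 10^-1 place).
Difference: 1.6838 mol; keep the coarser place, 10^-1.
Result: 1.7 mol.

1.7 mol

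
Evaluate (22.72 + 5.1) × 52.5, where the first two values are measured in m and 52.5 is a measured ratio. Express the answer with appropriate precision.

22.72 m + 5.1 m = 27.82 m; the sum is limited to 1 decimal place (3 s.f.).
Carrying full precision, 27.82 × 52.5 = 1460.55 m; 52.5 has 3 s.f., so the result keeps min(3, 3) = 3 s.f.
Rounded to 3 significant figures: 1.46 × 10³ m.

1.46 × 10³ m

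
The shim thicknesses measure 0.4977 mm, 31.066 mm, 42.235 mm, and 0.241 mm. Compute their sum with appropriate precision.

74.040 mm

0.4977 mm + 31.066 mm + 42.235 mm + 0.241 mm = 74.0397 mm.
Addition/subtraction keeps the fewest decimal places: 0.4977 → 4 decimal places, 31.066 → 3 decimal places, 42.235 → 3 decimal places, 0.241 → 3 decimal places; limit is 3.
Rounded to 3 decimal places: 74.040 mm.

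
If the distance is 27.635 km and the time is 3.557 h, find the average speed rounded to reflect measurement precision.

average speed = 27.635 km ÷ 3.557 h = 7.76918751757… km/h.
27.635 has 5 significant figures; 3.557 has 4.
Division/multiplication keeps the fewest: 4 significant figures.
Rounded: 7.769 km/h.

7.769 km/h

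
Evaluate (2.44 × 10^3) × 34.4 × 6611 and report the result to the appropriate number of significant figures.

(2.44 × 10^3) × 34.4 × 6611 = 554900896
Multiplication/division keeps the fewest significant figures: 2.44 × 10^3 → 3 s.f., 34.4 → 3 s.f., 6611 → 4 s.f.; limit is 3.
Rounded to 3 significant figures: 5.55 × 10^8.

5.55 × 10^8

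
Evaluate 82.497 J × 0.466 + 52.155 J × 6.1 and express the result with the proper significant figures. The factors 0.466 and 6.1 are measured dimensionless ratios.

82.497 × 0.466 = 38.443602 → 38.4 J (3 s.f., last digit at the 10^-1 place).
52.155 × 6.1 = 318.1455 → 3.2 × 10^2 J (2 s.f., last digit at the 10^1 place).
Sum: 356.589102 J; keep the coarser place, 10^1.
Result: 3.6 × 10^2 J.

3.6 × 10^2 J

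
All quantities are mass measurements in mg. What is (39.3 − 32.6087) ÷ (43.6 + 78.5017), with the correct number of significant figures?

0.055

39.3 − 32.6087 = 6.6913, limited to 1 d.p. → 2 s.f.; 43.6 + 78.5017 = 122.1017, limited to 1 d.p. → 4 s.f.
Carrying full precision, 6.6913 ÷ 122.1017 = 0.0548010388062…; keep min(2, 4) = 2 s.f.
Rounded to 2 significant figures: 0.055.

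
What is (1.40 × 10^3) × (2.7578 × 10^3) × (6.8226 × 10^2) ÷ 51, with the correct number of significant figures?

5.2 × 10^7

(1.40 × 10^3) × (2.7578 × 10^3) × (6.8226 × 10^2) ÷ 51 = 51650025.0824…
Multiplication/division keeps the fewest significant figures: 1.40 × 10^3 → 3 s.f., 2.7578 × 10^3 → 5 s.f., 6.8226 × 10^2 → 5 s.f., 51 → 2 s.f.; limit is 2.
Rounded to 2 significant figures: 5.2 × 10^7.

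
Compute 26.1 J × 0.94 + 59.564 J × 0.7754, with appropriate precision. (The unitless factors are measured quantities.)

26.1 × 0.94 = 24.534 → 25 J (2 s.f., last digit at the 10^0 place).
59.564 × 0.7754 = 46.1859256 → 46.19 J (4 s.f., last digit at the 10^-2 place).
Sum: 70.7199256 J; keep the coarser place, 10^0.
Result: 71 J.

71 J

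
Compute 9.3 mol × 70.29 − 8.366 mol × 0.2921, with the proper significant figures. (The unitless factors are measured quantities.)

6.5 × 10² mol

9.3 × 70.29 = 653.697 → 6.5 × 10² mol (2 s.f., last digit at the 10^1 place).
8.366 × 0.2921 = 2.4437086 → 2.444 mol (4 s.f., last digit at the 10^-3 place).
Difference: 651.2532914 mol; keep the coarser place, 10^1.
Result: 6.5 × 10² mol.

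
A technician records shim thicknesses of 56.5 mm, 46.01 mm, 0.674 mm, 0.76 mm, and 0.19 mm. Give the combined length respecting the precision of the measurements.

56.5 mm + 46.01 mm + 0.674 mm + 0.76 mm + 0.19 mm = 104.134 mm.
Addition/subtraction keeps the fewest decimal places: 56.5 → 1 decimal place, 46.01 → 2 decimal places, 0.674 → 3 decimal places, 0.76 → 2 decimal places, 0.19 → 2 decimal places; limit is 1.
Rounded to 1 decimal place: 104.1 mm.

104.1 mm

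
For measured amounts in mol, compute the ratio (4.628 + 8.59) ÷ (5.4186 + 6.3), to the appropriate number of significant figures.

1.13

4.628 + 8.59 = 13.218, limited to 2 d.p. → 4 s.f.; 5.4186 + 6.3 = 11.7186, limited to 1 d.p. → 3 s.f.
Carrying full precision, 13.218 ÷ 11.7186 = 1.12795043777…; keep min(4, 3) = 3 s.f.
Rounded to 3 significant figures: 1.13.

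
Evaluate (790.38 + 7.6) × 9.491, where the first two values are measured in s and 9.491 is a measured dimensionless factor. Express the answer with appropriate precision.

790.38 s + 7.6 s = 797.98 s; the sum is limited to 1 decimal place (4 s.f.).
Carrying full precision, 797.98 × 9.491 = 7573.62818 s; 9.491 has 4 s.f., so the result keeps min(4, 4) = 4 s.f.
Rounded to 4 significant figures: 7574 s.

7574 s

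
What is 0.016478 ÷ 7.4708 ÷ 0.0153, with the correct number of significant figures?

0.144

0.016478 ÷ 7.4708 ÷ 0.0153 = 0.144160393004…
Multiplication/division keeps the fewest significant figures: 0.016478 → 5 s.f., 7.4708 → 5 s.f., 0.0153 → 3 s.f.; limit is 3.
Rounded to 3 significant figures: 0.144.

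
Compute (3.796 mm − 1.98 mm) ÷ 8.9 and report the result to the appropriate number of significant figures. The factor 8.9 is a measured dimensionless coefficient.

3.796 mm − 1.98 mm = 1.816 mm; the difference is limited to 2 decimal places (3 s.f.).
Carrying full precision, 1.816 ÷ 8.9 = 0.20404494382… mm; 8.9 has 2 s.f., so the result keeps min(3, 2) = 2 s.f.
Rounded to 2 significant figures: 0.20 mm.

0.20 mm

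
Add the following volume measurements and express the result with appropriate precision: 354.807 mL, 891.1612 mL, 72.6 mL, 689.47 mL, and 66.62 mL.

2074.7 mL

354.807 mL + 891.1612 mL + 72.6 mL + 689.47 mL + 66.62 mL = 2074.6582 mL.
Addition/subtraction keeps the fewest decimal places: 354.807 → 3 decimal places, 891.1612 → 4 decimal places, 72.6 → 1 decimal place, 689.47 → 2 decimal places, 66.62 → 2 decimal places; limit is 1.
Rounded to 1 decimal place: 2074.7 mL.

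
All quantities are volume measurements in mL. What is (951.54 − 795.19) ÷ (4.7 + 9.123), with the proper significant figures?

951.54 − 795.19 = 156.35, limited to 2 d.p. → 5 s.f.; 4.7 + 9.123 = 13.823, limited to 1 d.p. → 3 s.f.
Carrying full precision, 156.35 ÷ 13.823 = 11.3108587137…; keep min(5, 3) = 3 s.f.
Rounded to 3 significant figures: 11.3.

11.3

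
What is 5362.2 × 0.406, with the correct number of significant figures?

5362.2 × 0.406 = 2177.0532
Multiplication/division keeps the fewest significant figures: 5362.2 → 5 s.f., 0.406 → 3 s.f.; limit is 3.
Rounded to 3 significant figures: 2.18 × 10³.

2.18 × 10³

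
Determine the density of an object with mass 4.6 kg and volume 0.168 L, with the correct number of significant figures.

27 kg/L

density = 4.6 kg ÷ 0.168 L = 27.380952381… kg/L.
4.6 has 2 significant figures; 0.168 has 3.
Division/multiplication keeps the fewest: 2 significant figures.
Rounded: 27 kg/L.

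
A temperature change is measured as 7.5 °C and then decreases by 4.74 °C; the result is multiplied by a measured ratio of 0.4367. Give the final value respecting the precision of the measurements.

7.5 °C − 4.74 °C = 2.76 °C; the difference is limited to 1 decimal place (2 s.f.).
Carrying full precision, 2.76 × 0.4367 = 1.205292 °C; 0.4367 has 4 s.f., so the result keeps min(2, 4) = 2 s.f.
Rounded to 2 significant figures: 1.2 °C.

1.2 °C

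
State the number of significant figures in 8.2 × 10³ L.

2

8.2 × 10³: in scientific notation every digit of the coefficient is significant.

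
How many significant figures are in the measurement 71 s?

71: every digit is nonzero and significant.

2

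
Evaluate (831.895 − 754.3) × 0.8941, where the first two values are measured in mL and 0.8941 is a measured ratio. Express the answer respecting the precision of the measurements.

831.895 mL − 754.3 mL = 77.595 mL; the difference is limited to 1 decimal place (3 s.f.).
Carrying full precision, 77.595 × 0.8941 = 69.3776895 mL; 0.8941 has 4 s.f., so the result keeps min(3, 4) = 3 s.f.
Rounded to 3 significant figures: 69.4 mL.

69.4 mL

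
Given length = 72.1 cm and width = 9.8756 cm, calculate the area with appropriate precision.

area = 72.1 cm × 9.8756 cm = 712.03076 cm².
72.1 has 3 significant figures; 9.8756 has 5.
Division/multiplication keeps the fewest: 3 significant figures.
Rounded: 712 cm².

712 cm²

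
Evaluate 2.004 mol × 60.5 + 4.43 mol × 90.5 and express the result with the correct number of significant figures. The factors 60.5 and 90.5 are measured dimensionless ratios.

2.004 × 60.5 = 121.242 → 121 mol (3 s.f., last digit at the 10^0 place).
4.43 × 90.5 = 400.915 → 401 mol (3 s.f., last digit at the 10^0 place).
Sum: 522.157 mol; keep the coarser place, 10^0.
Result: 522 mol.

522 mol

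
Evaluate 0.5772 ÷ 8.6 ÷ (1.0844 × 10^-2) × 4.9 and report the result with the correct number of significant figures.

30.

0.5772 ÷ 8.6 ÷ (1.0844 × 10^-2) × 4.9 = 30.3273485284…
Multiplication/division keeps the fewest significant figures: 0.5772 → 4 s.f., 8.6 → 2 s.f., 1.0844 × 10^-2 → 5 s.f., 4.9 → 2 s.f.; limit is 2.
Rounded to 2 significant figures: 30.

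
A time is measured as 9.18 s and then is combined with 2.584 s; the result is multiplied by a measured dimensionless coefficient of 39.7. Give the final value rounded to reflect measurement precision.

4.67 × 10² s

9.18 s + 2.584 s = 11.764 s; the sum is limited to 2 decimal places (4 s.f.).
Carrying full precision, 11.764 × 39.7 = 467.0308 s; 39.7 has 3 s.f., so the result keeps min(4, 3) = 3 s.f.
Rounded to 3 significant figures: 4.67 × 10² s.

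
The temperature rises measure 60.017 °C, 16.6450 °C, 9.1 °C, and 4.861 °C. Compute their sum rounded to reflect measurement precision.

90.6 °C

60.017 °C + 16.6450 °C + 9.1 °C + 4.861 °C = 90.6230 °C.
Addition/subtraction keeps the fewest decimal places: 60.017 → 3 decimal places, 16.6450 → 4 decimal places, 9.1 → 1 decimal place, 4.861 → 3 decimal places; limit is 1.
Rounded to 1 decimal place: 90.6 °C.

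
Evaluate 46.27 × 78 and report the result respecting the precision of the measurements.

46.27 × 78 = 3609.06
Multiplication/division keeps the fewest significant figures: 46.27 → 4 s.f., 78 → 2 s.f.; limit is 2.
Rounded to 2 significant figures: 3.6 × 10³.

3.6 × 10³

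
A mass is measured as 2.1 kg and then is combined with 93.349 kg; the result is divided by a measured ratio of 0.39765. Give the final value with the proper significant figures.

2.1 kg + 93.349 kg = 95.449 kg; the sum is limited to 1 decimal place (3 s.f.).
Carrying full precision, 95.449 ÷ 0.39765 = 240.032692066… kg; 0.39765 has 5 s.f., so the result keeps min(3, 5) = 3 s.f.
Rounded to 3 significant figures: 2.40 × 10² kg.

2.40 × 10² kg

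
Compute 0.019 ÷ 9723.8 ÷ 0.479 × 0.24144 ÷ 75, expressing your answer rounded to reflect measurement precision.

1.3 × 10^-8

0.019 ÷ 9723.8 ÷ 0.479 × 0.24144 ÷ 75 = 1.31319744452 × 10^-8…
Multiplication/division keeps the fewest significant figures: 0.019 → 2 s.f., 9723.8 → 5 s.f., 0.479 → 3 s.f., 0.24144 → 5 s.f., 75 → 2 s.f.; limit is 2.
Rounded to 2 significant figures: 1.3 × 10^-8.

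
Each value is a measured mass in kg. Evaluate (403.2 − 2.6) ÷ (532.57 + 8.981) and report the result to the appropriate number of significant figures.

0.7397

403.2 − 2.6 = 400.6, limited to 1 d.p. → 4 s.f.; 532.57 + 8.981 = 541.551, limited to 2 d.p. → 5 s.f.
Carrying full precision, 400.6 ÷ 541.551 = 0.739727190976…; keep min(4, 5) = 4 s.f.
Rounded to 4 significant figures: 0.7397.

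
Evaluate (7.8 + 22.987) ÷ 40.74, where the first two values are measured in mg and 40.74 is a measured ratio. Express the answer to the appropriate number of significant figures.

0.756 mg

7.8 mg + 22.987 mg = 30.787 mg; the sum is limited to 1 decimal place (3 s.f.).
Carrying full precision, 30.787 ÷ 40.74 = 0.755694648994… mg; 40.74 has 4 s.f., so the result keeps min(3, 4) = 3 s.f.
Rounded to 3 significant figures: 0.756 mg.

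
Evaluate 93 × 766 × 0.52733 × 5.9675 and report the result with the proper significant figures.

93 × 766 × 0.52733 × 5.9675 = 224174.714367…
Multiplication/division keeps the fewest significant figures: 93 → 2 s.f., 766 → 3 s.f., 0.52733 → 5 s.f., 5.9675 → 5 s.f.; limit is 2.
Rounded to 2 significant figures: 2.2 × 10^5.

2.2 × 10^5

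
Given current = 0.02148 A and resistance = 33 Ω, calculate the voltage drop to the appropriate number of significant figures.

voltage drop = 0.02148 A × 33 Ω = 0.70884 V.
0.02148 has 4 significant figures; 33 has 2.
Division/multiplication keeps the fewest: 2 significant figures.
Rounded: 0.71 V.

0.71 V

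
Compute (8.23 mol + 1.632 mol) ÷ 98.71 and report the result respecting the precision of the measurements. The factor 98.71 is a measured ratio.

0.0999 mol

8.23 mol + 1.632 mol = 9.862 mol; the sum is limited to 2 decimal places (3 s.f.).
Carrying full precision, 9.862 ÷ 98.71 = 0.0999088238274… mol; 98.71 has 4 s.f., so the result keeps min(3, 4) = 3 s.f.
Rounded to 3 significant figures: 0.0999 mol.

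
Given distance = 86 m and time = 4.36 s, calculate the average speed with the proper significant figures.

20. m/s

average speed = 86 m ÷ 4.36 s = 19.7247706422… m/s.
86 has 2 significant figures; 4.36 has 3.
Division/multiplication keeps the fewest: 2 significant figures.
Rounded: 20. m/s.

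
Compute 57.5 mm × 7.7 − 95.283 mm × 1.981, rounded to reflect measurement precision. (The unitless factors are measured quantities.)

57.5 × 7.7 = 442.75 → 4.4 × 10² mm (2 s.f., last digit at the 10^1 place).
95.283 × 1.981 = 188.755623 → 188.8 mm (4 s.f., last digit at the 10^-1 place).
Difference: 253.994377 mm; keep the coarser place, 10^1.
Result: 2.5 × 10² mm.

2.5 × 10² mm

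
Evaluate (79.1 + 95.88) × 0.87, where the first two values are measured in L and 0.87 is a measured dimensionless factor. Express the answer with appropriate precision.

1.5 × 10^2 L

79.1 L + 95.88 L = 174.98 L; the sum is limited to 1 decimal place (4 s.f.).
Carrying full precision, 174.98 × 0.87 = 152.2326 L; 0.87 has 2 s.f., so the result keeps min(4, 2) = 2 s.f.
Rounded to 2 significant figures: 1.5 × 10^2 L.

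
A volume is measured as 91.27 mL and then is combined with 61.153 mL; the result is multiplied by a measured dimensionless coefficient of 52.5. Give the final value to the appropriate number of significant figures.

8.00 × 10^3 mL

91.27 mL + 61.153 mL = 152.423 mL; the sum is limited to 2 decimal places (5 s.f.).
Carrying full precision, 152.423 × 52.5 = 8002.2075 mL; 52.5 has 3 s.f., so the result keeps min(5, 3) = 3 s.f.
Rounded to 3 significant figures: 8.00 × 10^3 mL.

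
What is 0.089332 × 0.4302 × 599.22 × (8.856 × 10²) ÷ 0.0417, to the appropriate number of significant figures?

4.89 × 10⁵

0.089332 × 0.4302 × 599.22 × (8.856 × 10²) ÷ 0.0417 = 489063.573069…
Multiplication/division keeps the fewest significant figures: 0.089332 → 5 s.f., 0.4302 → 4 s.f., 599.22 → 5 s.f., 8.856 × 10² → 4 s.f., 0.0417 → 3 s.f.; limit is 3.
Rounded to 3 significant figures: 4.89 × 10⁵.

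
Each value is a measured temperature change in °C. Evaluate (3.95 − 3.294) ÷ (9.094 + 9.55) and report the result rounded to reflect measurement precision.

0.035

3.95 − 3.294 = 0.656, limited to 2 d.p. → 2 s.f.; 9.094 + 9.55 = 18.644, limited to 2 d.p. → 4 s.f.
Carrying full precision, 0.656 ÷ 18.644 = 0.035185582493…; keep min(2, 4) = 2 s.f.
Rounded to 2 significant figures: 0.035.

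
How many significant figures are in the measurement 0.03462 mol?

4

0.03462: leading zeros are not significant.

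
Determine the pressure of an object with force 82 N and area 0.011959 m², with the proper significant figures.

pressure = 82 N ÷ 0.011959 m² = 6856.76059871… Pa.
82 has 2 significant figures; 0.011959 has 5.
Division/multiplication keeps the fewest: 2 significant figures.
Rounded: 6.9 × 10³ Pa.

6.9 × 10³ Pa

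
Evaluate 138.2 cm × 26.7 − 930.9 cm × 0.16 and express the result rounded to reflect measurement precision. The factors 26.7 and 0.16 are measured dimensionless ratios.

3.54 × 10^3 cm

138.2 × 26.7 = 3689.94 → 3.69 × 10^3 cm (3 s.f., last digit at the 10^1 place).
930.9 × 0.16 = 148.944 → 1.5 × 10^2 cm (2 s.f., last digit at the 10^1 place).
Difference: 3540.996 cm; keep the coarser place, 10^1.
Result: 3.54 × 10^3 cm.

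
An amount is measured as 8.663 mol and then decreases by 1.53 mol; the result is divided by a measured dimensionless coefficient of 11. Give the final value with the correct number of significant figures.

6.5 × 10^-1 mol

8.663 mol − 1.53 mol = 7.133 mol; the difference is limited to 2 decimal places (3 s.f.).
Carrying full precision, 7.133 ÷ 11 = 0.648454545455… mol; 11 has 2 s.f., so the result keeps min(3, 2) = 2 s.f.
Rounded to 2 significant figures: 6.5 × 10^-1 mol.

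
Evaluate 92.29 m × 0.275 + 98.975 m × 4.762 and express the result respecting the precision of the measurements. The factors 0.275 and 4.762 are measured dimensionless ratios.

496.7 m

92.29 × 0.275 = 25.37975 → 25.4 m (3 s.f., last digit at the 10^-1 place).
98.975 × 4.762 = 471.31895 → 471.3 m (4 s.f., last digit at the 10^-1 place).
Sum: 496.6987 m; keep the coarser place, 10^-1.
Result: 496.7 m.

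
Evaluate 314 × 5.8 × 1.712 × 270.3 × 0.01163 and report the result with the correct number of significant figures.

314 × 5.8 × 1.712 × 270.3 × 0.01163 = 9801.378539…
Multiplication/division keeps the fewest significant figures: 314 → 3 s.f., 5.8 → 2 s.f., 1.712 → 4 s.f., 270.3 → 4 s.f., 0.01163 → 4 s.f.; limit is 2.
Rounded to 2 significant figures: 9.8 × 10^3.

9.8 × 10^3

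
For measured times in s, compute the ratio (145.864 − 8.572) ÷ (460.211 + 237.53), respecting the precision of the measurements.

145.864 − 8.572 = 137.292, limited to 3 d.p. → 6 s.f.; 460.211 + 237.53 = 697.741, limited to 2 d.p. → 5 s.f.
Carrying full precision, 137.292 ÷ 697.741 = 0.196766421924…; keep min(6, 5) = 5 s.f.
Rounded to 5 significant figures: 0.19677.

0.19677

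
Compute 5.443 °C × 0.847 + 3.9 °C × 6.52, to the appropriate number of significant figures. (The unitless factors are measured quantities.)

5.443 × 0.847 = 4.610221 → 4.61 °C (3 s.f., last digit at the 10^-2 place).
3.9 × 6.52 = 25.428 → 25 °C (2 s.f., last digit at the 10^0 place).
Sum: 30.038221 °C; keep the coarser place, 10^0.
Result: 3.0 × 10¹ °C.

3.0 × 10¹ °C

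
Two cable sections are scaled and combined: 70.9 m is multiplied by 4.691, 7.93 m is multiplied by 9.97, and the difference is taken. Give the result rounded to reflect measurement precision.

2.54 × 10^2 m

70.9 × 4.691 = 332.5919 → 333 m (3 s.f., last digit at the 10^0 place).
7.93 × 9.97 = 79.0621 → 79.1 m (3 s.f., last digit at the 10^-1 place).
Difference: 253.5298 m; keep the coarser place, 10^0.
Result: 2.54 × 10^2 m.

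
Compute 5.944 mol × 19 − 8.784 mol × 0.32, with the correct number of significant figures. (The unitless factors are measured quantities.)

5.944 × 19 = 112.936 → 1.1 × 10^2 mol (2 s.f., last digit at the 10^1 place).
8.784 × 0.32 = 2.81088 → 2.8 mol (2 s.f., last digit at the 10^-1 place).
Difference: 110.12512 mol; keep the coarser place, 10^1.
Result: 1.1 × 10^2 mol.

1.1 × 10^2 mol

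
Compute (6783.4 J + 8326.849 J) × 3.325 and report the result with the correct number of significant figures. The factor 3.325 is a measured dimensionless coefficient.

5.024 × 10⁴ J

6783.4 J + 8326.849 J = 15110.249 J; the sum is limited to 1 decimal place (6 s.f.).
Carrying full precision, 15110.249 × 3.325 = 50241.577925 J; 3.325 has 4 s.f., so the result keeps min(6, 4) = 4 s.f.
Rounded to 4 significant figures: 5.024 × 10⁴ J.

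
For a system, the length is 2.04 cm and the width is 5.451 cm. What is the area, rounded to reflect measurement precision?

11.1 cm²

area = 2.04 cm × 5.451 cm = 11.12004 cm².
2.04 has 3 significant figures; 5.451 has 4.
Division/multiplication keeps the fewest: 3 significant figures.
Rounded: 11.1 cm².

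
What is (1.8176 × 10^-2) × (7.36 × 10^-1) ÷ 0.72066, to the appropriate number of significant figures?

0.0186

(1.8176 × 10^-2) × (7.36 × 10^-1) ÷ 0.72066 = 0.0185628951239…
Multiplication/division keeps the fewest significant figures: 1.8176 × 10^-2 → 5 s.f., 7.36 × 10^-1 → 3 s.f., 0.72066 → 5 s.f.; limit is 3.
Rounded to 3 significant figures: 0.0186.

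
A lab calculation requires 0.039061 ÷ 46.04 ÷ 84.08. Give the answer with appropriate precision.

0.039061 ÷ 46.04 ÷ 84.08 = 0.0000100905616347…
Multiplication/division keeps the fewest significant figures: 0.039061 → 5 s.f., 46.04 → 4 s.f., 84.08 → 4 s.f.; limit is 4.
Rounded to 4 significant figures: 1.009 × 10^-5.

1.009 × 10^-5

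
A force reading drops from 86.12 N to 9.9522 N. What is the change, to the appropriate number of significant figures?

76.17 N

86.12 N − 9.9522 N = 76.1678 N.
Addition/subtraction keeps the fewest decimal places: 86.12 → 2 decimal places, 9.9522 → 4 decimal places; limit is 2.
Rounded to 2 decimal places: 76.17 N.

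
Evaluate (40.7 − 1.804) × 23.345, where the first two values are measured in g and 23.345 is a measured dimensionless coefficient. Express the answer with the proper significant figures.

40.7 g − 1.804 g = 38.896 g; the difference is limited to 1 decimal place (3 s.f.).
Carrying full precision, 38.896 × 23.345 = 908.02712 g; 23.345 has 5 s.f., so the result keeps min(3, 5) = 3 s.f.
Rounded to 3 significant figures: 908 g.

908 g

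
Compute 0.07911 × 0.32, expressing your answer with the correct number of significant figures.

0.07911 × 0.32 = 0.0253152
Multiplication/division keeps the fewest significant figures: 0.07911 → 4 s.f., 0.32 → 2 s.f.; limit is 2.
Rounded to 2 significant figures: 0.025.

0.025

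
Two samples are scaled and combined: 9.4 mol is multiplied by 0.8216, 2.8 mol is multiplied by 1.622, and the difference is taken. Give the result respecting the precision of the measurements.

9.4 × 0.8216 = 7.72304 → 7.7 mol (2 s.f., last digit at the 10^-1 place).
2.8 × 1.622 = 4.5416 → 4.5 mol (2 s.f., last digit at the 10^-1 place).
Difference: 3.18144 mol; keep the coarser place, 10^-1.
Result: 3.2 mol.

3.2 mol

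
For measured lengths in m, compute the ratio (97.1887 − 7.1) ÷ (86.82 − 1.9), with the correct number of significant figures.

97.1887 − 7.1 = 90.0887, limited to 1 d.p. → 3 s.f.; 86.82 − 1.9 = 84.92, limited to 1 d.p. → 3 s.f.
Carrying full precision, 90.0887 ÷ 84.92 = 1.06086552049…; keep min(3, 3) = 3 s.f.
Rounded to 3 significant figures: 1.06.

1.06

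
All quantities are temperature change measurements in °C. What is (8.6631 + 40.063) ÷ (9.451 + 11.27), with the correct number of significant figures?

8.6631 + 40.063 = 48.7261, limited to 3 d.p. → 5 s.f.; 9.451 + 11.27 = 20.721, limited to 2 d.p. → 4 s.f.
Carrying full precision, 48.7261 ÷ 20.721 = 2.35153226196…; keep min(5, 4) = 4 s.f.
Rounded to 4 significant figures: 2.352.

2.352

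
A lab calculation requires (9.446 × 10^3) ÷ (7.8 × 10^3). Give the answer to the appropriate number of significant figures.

(9.446 × 10^3) ÷ (7.8 × 10^3) = 1.21102564103…
Multiplication/division keeps the fewest significant figures: 9.446 × 10^3 → 4 s.f., 7.8 × 10^3 → 2 s.f.; limit is 2.
Rounded to 2 significant figures: 1.2.

1.2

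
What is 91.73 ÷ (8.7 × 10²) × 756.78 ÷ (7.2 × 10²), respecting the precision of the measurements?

91.73 ÷ (8.7 × 10²) × 756.78 ÷ (7.2 × 10²) = 0.11082284387…
Multiplication/division keeps the fewest significant figures: 91.73 → 4 s.f., 8.7 × 10² → 2 s.f., 756.78 → 5 s.f., 7.2 × 10² → 2 s.f.; limit is 2.
Rounded to 2 significant figures: 0.11.

0.11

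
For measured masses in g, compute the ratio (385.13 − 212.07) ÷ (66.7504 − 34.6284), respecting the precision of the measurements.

385.13 − 212.07 = 173.06, limited to 2 d.p. → 5 s.f.; 66.7504 − 34.6284 = 32.1220, limited to 4 d.p. → 6 s.f.
Carrying full precision, 173.06 ÷ 32.1220 = 5.38758483282…; keep min(5, 6) = 5 s.f.
Rounded to 5 significant figures: 5.3876.

5.3876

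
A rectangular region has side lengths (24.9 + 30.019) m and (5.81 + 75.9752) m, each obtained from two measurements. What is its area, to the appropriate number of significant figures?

4.49 × 10³ m²

24.9 + 30.019 = 54.919, limited to 1 d.p. → 3 s.f.; 5.81 + 75.9752 = 81.7852, limited to 2 d.p. → 4 s.f.
Carrying full precision, 54.919 × 81.7852 = 4491.5613988; keep min(3, 4) = 3 s.f.
Rounded to 3 significant figures: 4.49 × 10³ m².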